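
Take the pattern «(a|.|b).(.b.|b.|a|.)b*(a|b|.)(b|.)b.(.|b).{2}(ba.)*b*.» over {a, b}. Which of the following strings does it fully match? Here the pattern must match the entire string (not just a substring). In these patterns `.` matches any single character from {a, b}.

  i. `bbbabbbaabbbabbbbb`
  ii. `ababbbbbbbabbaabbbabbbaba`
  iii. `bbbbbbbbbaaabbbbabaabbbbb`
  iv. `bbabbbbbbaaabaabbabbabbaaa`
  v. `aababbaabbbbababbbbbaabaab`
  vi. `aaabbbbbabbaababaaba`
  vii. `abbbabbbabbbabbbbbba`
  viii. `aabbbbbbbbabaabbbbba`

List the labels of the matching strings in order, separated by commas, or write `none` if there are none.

i, vi, vii, viii

i → match
ii → no match
iii → no match
iv → no match
v → no match
vi → match
vii → match
viii → match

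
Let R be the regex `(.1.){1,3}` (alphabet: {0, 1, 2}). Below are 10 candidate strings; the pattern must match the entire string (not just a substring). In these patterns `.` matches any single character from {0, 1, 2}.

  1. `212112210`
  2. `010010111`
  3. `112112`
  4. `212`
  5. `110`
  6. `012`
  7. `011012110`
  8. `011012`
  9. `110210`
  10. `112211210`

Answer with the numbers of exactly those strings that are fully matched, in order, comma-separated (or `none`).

1, 2, 3, 4, 5, 6, 7, 8, 9, 10

1 → match
2 → match
3 → match
4 → match
5 → match
6 → match
7 → match
8 → match
9 → match
10 → match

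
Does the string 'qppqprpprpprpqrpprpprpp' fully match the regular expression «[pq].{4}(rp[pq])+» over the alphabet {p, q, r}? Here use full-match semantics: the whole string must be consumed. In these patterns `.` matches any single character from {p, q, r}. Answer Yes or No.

Yes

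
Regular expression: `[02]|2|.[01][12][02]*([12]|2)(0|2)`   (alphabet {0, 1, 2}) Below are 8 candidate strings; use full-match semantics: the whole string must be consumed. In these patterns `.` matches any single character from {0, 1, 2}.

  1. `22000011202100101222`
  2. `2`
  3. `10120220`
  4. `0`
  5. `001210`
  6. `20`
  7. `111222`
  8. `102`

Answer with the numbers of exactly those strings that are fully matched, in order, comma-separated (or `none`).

2, 3, 4, 5, 7

1 → no match
2 → match
3 → match
4 → match
5 → match
6 → no match
7 → match
8 → no match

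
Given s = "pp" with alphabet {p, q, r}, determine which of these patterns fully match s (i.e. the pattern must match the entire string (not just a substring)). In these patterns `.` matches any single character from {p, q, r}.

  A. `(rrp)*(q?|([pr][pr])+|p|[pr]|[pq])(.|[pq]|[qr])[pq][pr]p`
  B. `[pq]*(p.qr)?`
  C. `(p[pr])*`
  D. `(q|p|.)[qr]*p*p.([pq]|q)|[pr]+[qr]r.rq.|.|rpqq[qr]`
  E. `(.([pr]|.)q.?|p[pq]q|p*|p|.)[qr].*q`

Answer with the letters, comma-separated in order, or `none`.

A → no match
B → match
C → match
D → no match
E → no match — must end with "q"

B, C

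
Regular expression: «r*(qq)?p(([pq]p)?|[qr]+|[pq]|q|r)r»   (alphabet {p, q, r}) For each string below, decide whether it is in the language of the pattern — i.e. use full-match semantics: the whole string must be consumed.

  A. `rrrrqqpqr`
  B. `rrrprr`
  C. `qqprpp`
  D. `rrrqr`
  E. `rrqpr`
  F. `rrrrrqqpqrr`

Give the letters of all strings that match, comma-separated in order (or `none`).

A, B, F

A → match
B → match
C → no match — must end with `r`
D → no match
E → no match
F → match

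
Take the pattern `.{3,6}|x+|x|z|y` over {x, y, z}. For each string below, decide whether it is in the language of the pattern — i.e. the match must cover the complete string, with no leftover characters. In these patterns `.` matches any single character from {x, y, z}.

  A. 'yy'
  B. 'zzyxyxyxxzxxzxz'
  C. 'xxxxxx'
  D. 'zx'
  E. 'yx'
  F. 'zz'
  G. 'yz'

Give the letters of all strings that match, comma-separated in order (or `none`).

A → no match
B → no match
C → match
D → no match
E → no match
F → no match
G → no match

C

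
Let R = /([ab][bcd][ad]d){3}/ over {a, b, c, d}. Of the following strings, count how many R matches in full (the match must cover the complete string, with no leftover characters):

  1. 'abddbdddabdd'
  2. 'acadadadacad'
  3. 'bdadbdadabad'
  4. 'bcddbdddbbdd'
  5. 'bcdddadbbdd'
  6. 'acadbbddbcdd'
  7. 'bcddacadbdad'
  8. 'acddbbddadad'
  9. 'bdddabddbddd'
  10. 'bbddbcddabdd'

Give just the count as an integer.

9

1 → match
2 → match
3 → match
4 → match
5 → no match
6 → match
7 → match
8 → match
9 → match
10 → match
Total matched: 9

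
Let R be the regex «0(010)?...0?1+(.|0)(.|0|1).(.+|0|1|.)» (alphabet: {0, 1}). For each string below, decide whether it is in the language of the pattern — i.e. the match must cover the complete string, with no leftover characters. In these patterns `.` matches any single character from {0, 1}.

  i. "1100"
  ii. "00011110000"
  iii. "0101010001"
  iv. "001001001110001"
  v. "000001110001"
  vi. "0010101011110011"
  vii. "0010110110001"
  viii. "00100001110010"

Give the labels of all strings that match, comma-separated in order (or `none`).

i. "1100" → no match — must start with "0"
ii. "00011110000" → match
iii. "0101010001" → match
iv → match
v. "000001110001" → match
vi → match
vii → match
viii → match

ii, iii, iv, v, vi, vii, viii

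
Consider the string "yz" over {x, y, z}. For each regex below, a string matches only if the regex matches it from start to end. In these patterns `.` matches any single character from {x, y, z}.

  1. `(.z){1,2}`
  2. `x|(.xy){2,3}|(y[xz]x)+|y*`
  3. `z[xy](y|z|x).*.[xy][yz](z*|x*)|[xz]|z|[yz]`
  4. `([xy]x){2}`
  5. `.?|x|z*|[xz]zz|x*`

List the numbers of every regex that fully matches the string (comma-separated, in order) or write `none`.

1 → match
2 → no match
3 → no match
4 → no match — must end with "x"
5 → no match

1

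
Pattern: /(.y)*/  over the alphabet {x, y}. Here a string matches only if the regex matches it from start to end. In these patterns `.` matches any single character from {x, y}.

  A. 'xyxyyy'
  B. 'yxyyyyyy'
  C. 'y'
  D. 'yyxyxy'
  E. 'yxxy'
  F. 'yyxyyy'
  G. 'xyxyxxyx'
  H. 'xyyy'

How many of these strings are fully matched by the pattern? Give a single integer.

A → match
B → no match
C → no match
D → match
E → no match
F → match
G → no match
H → match
Total matched: 4

4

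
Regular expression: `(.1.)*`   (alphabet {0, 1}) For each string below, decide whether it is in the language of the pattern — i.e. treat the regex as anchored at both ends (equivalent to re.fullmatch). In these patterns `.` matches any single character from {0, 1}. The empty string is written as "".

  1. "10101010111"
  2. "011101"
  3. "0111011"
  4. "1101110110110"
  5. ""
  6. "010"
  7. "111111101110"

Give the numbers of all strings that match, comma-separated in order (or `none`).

1. "10101010111" → no match
2. "011101" → no match
3. "0111011" → no match
4 → no match
5. "" → match
6. "010" → match
7. "111111101110" → no match

5, 6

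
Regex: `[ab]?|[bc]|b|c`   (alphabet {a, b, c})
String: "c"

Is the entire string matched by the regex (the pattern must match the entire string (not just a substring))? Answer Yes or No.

Yes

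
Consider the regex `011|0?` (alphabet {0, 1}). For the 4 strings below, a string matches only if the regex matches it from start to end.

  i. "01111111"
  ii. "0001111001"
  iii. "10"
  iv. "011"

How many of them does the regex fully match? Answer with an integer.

i → no match
ii → no match
iii → no match
iv → match
Total matched: 1

1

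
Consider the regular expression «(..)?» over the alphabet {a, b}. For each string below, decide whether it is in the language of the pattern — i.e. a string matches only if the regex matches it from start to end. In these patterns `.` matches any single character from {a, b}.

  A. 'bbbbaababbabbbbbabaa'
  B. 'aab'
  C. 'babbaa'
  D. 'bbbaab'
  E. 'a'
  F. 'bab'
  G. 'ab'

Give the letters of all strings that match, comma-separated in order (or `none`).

G

A → no match
B → no match
C → no match
D → no match
E → no match
F → no match
G → match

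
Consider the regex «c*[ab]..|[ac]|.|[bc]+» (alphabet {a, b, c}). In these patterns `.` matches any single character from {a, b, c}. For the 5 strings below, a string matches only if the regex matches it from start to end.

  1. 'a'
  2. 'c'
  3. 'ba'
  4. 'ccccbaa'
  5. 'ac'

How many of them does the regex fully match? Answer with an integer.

3

1. 'a' → match
2. 'c' → match
3. 'ba' → no match
4. 'ccccbaa' → match
5. 'ac' → no match
Total matched: 3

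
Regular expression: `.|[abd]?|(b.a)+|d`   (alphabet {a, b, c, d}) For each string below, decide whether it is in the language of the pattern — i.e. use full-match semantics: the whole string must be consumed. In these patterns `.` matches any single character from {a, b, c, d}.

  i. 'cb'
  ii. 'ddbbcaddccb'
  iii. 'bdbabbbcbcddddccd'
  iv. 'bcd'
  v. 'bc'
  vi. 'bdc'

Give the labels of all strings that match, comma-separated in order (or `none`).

i → no match
ii → no match
iii → no match
iv → no match
v → no match
vi → no match

none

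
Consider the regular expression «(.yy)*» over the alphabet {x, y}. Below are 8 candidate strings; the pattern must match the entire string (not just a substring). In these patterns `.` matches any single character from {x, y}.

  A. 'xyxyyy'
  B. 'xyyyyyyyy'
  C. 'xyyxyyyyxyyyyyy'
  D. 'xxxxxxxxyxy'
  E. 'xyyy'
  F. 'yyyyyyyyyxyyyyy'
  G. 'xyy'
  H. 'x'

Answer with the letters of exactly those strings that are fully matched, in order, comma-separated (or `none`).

B, F, G

A → no match
B → match
C → no match
D → no match
E → no match
F → match
G → match
H → no match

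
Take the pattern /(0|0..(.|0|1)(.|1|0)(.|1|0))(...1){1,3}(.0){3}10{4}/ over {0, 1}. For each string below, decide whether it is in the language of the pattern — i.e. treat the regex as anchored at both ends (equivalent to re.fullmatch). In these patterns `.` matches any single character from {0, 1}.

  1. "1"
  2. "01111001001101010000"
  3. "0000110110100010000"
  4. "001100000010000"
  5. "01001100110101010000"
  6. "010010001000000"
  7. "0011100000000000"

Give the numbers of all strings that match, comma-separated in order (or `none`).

1 → no match — must start with "0"
2 → no match
3 → no match
4 → no match
5 → match
6 → no match
7 → no match

5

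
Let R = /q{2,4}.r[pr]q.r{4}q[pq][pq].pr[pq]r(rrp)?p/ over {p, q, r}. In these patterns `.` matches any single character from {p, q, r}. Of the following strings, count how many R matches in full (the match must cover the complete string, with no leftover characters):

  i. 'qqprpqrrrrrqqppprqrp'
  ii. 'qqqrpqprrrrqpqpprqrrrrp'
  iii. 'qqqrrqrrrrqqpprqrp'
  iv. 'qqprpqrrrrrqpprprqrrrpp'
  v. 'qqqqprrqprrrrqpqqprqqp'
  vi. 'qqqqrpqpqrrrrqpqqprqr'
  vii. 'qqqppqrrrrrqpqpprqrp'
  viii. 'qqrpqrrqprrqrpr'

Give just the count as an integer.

i → match
ii → no match
iii → no match
iv → match
v → no match
vi → no match — must end with 'p'
vii → no match
viii → no match — must end with 'p'
Total matched: 2

2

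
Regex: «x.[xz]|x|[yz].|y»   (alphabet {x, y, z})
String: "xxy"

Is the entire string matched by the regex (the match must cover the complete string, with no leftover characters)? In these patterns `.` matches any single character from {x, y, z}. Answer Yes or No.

No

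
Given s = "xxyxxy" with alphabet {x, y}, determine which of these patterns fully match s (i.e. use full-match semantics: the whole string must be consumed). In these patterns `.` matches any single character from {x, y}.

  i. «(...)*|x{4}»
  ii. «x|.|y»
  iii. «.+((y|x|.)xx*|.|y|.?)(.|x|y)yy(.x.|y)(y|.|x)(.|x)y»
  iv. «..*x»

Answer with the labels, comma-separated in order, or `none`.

i

i → match
ii → no match
iii → no match
iv → no match — must end with "x"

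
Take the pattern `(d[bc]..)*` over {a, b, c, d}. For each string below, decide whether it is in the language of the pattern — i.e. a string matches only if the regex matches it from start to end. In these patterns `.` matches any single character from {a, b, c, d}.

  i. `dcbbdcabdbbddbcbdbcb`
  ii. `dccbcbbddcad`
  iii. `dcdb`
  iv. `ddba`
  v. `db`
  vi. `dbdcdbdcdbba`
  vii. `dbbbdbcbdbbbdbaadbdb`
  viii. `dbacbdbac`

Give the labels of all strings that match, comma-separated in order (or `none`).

i, iii, vi, vii

i → match
ii → no match
iii → match
iv → no match
v → no match
vi → match
vii → match
viii → no match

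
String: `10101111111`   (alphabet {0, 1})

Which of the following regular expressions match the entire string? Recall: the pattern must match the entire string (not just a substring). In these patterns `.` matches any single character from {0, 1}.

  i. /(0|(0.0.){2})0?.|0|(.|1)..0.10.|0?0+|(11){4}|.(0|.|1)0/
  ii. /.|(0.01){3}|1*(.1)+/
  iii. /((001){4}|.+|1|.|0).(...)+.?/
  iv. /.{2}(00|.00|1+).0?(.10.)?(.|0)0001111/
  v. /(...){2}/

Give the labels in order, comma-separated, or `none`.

i → no match
ii → match
iii → match
iv → no match — must end with `0001111`
v → no match

ii, iii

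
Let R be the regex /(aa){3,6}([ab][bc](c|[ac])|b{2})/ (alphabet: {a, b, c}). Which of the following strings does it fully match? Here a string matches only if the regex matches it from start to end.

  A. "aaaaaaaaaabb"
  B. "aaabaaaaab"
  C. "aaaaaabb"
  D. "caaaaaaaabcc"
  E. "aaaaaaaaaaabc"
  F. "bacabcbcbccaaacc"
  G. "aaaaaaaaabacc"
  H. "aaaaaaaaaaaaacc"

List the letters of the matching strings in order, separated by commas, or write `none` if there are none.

A, C, E, H

A. "aaaaaaaaaabb" → match
B. "aaabaaaaab" → no match
C. "aaaaaabb" → match
D. "caaaaaaaabcc" → no match — must start with "aa"
E → match
F → no match — must start with "aa"
G → no match
H → match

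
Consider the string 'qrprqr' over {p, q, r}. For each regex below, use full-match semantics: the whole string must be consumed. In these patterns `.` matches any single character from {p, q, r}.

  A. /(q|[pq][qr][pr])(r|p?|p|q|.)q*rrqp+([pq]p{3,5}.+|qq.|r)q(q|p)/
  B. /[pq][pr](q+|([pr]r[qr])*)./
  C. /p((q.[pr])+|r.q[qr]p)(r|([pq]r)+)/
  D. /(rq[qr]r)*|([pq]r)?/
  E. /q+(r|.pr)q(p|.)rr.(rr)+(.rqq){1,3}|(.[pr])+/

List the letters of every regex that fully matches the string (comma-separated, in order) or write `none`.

B, E

A → no match
B → match
C → no match — must start with 'p'
D → no match
E → match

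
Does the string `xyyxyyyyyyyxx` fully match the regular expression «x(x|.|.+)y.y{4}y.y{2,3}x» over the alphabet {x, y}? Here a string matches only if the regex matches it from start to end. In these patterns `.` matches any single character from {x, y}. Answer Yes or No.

No

Every match must end with `yx`, but `xyyxyyyyyyyxx` does not.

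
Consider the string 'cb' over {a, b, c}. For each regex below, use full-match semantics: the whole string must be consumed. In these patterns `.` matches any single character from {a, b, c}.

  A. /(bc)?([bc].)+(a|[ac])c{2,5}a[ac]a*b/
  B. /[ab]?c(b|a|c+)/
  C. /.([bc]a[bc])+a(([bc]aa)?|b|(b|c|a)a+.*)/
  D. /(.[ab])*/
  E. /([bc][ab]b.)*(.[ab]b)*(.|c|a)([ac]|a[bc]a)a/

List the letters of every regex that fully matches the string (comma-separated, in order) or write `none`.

A → no match
B → match
C → no match
D → match
E → no match — must end with 'a'

B, D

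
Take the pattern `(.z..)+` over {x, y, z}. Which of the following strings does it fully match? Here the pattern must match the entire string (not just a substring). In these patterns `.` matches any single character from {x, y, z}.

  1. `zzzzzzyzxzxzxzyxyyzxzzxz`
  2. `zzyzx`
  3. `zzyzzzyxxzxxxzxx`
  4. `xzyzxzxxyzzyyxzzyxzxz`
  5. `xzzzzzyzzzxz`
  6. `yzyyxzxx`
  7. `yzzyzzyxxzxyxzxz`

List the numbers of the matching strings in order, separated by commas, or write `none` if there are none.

1 → no match
2 → no match
3 → match
4 → no match
5 → match
6 → match
7 → match

3, 5, 6, 7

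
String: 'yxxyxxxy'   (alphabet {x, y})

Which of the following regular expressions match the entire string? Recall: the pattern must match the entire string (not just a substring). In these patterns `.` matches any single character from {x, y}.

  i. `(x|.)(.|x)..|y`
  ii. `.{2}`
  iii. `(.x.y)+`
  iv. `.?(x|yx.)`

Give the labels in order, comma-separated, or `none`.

iii

i → no match
ii → no match
iii → match
iv → no match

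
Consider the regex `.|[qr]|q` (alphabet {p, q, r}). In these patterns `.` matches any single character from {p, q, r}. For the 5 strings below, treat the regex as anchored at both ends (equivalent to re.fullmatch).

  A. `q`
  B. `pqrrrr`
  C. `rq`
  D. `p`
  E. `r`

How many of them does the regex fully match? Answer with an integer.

3

A → match
B → no match
C → no match
D → match
E → match
Total matched: 3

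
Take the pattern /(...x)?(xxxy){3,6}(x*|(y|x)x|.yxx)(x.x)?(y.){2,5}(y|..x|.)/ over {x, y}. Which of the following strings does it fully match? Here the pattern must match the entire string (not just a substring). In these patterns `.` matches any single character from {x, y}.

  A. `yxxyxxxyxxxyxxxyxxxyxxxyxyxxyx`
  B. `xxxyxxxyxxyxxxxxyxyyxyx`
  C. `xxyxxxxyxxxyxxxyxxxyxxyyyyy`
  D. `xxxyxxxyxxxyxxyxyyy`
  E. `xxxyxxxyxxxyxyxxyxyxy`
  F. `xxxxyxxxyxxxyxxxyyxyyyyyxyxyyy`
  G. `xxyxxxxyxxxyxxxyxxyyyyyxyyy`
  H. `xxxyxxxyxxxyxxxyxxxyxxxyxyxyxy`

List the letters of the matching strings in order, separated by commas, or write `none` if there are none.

C, D, E, G, H

A → no match
B → no match
C → match
D → match
E → match
F → no match
G → match
H → match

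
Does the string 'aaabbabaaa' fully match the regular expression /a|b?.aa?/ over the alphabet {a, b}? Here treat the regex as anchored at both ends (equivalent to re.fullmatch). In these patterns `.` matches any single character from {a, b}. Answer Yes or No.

No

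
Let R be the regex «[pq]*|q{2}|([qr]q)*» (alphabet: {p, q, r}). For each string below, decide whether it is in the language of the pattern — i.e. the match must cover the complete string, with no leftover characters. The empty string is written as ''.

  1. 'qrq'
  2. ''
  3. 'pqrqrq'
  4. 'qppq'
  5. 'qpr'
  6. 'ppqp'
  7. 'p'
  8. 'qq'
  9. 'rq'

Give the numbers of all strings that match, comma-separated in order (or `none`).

1 → no match
2 → match
3 → no match
4 → match
5 → no match
6 → match
7 → match
8 → match
9 → match

2, 4, 6, 7, 8, 9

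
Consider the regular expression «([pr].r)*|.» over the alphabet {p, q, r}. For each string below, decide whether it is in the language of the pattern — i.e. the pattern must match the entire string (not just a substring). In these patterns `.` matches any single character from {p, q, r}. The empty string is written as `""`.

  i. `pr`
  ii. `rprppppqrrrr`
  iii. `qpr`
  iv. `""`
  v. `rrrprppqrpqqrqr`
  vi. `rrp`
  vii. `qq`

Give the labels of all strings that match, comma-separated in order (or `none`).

i → no match
ii → no match
iii → no match
iv → match
v → no match
vi → no match
vii → no match

iv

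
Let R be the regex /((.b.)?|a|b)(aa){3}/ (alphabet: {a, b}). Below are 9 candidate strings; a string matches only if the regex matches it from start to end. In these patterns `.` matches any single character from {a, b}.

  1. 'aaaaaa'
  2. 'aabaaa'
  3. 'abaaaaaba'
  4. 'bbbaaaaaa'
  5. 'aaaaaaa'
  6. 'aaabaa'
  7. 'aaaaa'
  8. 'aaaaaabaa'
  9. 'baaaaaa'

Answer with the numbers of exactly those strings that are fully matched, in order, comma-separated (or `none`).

1, 4, 5, 9

1 → match
2 → no match
3 → no match — must end with 'aa'
4 → match
5 → match
6 → no match
7 → no match
8 → no match
9 → match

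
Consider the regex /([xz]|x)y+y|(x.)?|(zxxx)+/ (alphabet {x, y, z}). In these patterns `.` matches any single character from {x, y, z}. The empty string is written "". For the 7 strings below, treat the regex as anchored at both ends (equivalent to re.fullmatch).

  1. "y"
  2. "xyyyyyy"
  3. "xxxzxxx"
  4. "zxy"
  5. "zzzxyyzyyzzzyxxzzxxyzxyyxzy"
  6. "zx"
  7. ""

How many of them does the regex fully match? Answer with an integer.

2

1 → no match
2 → match
3 → no match
4 → no match
5 → no match
6 → no match
7 → match
Total matched: 2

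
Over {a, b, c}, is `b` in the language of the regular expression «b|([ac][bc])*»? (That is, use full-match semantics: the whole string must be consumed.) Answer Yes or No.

Yes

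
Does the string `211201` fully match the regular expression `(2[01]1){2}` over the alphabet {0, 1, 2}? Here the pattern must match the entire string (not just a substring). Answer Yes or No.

Yes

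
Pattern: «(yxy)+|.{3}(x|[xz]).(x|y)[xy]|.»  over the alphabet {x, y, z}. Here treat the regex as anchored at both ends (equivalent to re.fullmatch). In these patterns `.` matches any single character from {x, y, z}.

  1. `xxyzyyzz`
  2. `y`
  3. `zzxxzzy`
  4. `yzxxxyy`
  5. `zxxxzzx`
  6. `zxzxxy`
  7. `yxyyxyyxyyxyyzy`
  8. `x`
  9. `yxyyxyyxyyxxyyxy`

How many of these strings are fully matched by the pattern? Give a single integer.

1 → no match
2 → match
3 → no match
4 → match
5 → no match
6 → no match
7 → no match
8 → match
9 → no match
Total matched: 3

3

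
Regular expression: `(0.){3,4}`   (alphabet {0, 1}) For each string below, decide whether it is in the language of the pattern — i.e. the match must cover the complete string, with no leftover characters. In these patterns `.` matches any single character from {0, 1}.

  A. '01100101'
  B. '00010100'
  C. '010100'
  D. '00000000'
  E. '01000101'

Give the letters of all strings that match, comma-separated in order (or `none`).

A → no match
B → match
C → match
D → match
E → match

B, C, D, E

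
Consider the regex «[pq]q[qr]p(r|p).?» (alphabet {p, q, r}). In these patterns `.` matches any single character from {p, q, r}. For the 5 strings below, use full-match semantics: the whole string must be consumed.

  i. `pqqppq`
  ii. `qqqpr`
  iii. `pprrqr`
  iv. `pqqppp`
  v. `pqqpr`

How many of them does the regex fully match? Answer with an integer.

4

i → match
ii → match
iii → no match
iv → match
v → match
Total matched: 4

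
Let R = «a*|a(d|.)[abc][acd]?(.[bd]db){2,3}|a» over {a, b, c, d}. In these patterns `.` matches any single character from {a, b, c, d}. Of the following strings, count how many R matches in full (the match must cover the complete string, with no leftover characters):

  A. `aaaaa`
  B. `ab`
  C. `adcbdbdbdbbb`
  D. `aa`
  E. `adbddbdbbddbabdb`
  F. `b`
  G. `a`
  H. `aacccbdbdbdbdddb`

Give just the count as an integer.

5

A → match
B → no match
C → no match
D → match
E → match
F → no match
G → match
H → match
Total matched: 5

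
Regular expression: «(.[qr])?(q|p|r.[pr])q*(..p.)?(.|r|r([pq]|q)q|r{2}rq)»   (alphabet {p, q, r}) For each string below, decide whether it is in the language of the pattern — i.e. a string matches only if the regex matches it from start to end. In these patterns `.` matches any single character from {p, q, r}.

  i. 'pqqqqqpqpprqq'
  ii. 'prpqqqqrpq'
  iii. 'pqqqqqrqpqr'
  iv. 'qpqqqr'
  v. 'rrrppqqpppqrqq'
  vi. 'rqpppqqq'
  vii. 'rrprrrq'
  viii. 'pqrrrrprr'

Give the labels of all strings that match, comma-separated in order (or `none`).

i → match
ii → match
iii → match
iv → no match
v → match
vi → no match
vii → match
viii → no match

i, ii, iii, v, vii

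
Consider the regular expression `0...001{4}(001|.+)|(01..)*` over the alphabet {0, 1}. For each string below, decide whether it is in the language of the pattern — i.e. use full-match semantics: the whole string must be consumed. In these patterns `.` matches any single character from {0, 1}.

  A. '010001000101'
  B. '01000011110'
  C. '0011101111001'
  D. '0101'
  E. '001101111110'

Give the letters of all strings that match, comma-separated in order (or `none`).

A → match
B → match
C → no match
D → match
E → no match

A, B, D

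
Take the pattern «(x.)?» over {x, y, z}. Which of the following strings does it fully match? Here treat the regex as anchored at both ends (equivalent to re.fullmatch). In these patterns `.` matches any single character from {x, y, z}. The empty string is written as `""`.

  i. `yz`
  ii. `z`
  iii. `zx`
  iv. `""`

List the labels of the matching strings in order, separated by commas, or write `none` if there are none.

iv

i → no match
ii → no match
iii → no match
iv → match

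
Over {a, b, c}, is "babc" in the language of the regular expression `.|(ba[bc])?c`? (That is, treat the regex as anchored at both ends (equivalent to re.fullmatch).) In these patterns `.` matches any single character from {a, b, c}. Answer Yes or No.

Yes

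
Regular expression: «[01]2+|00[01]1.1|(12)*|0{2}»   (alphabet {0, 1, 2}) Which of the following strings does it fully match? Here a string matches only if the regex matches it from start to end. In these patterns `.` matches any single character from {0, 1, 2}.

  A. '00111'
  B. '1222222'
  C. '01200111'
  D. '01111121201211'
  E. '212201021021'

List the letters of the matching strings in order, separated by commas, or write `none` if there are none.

A → no match
B → match
C → no match
D → no match
E → no match

B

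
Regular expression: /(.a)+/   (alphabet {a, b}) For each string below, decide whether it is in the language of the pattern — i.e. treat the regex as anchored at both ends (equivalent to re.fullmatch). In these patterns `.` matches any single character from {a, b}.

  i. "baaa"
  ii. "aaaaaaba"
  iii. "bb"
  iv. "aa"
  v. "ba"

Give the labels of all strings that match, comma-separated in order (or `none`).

i, ii, iv, v

i → match
ii → match
iii → no match — must end with "a"
iv → match
v → match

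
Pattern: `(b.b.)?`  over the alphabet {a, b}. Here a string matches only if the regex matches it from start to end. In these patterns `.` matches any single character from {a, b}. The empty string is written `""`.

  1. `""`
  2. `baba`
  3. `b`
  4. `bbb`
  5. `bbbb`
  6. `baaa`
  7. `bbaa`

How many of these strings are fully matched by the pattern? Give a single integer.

1 → match
2 → match
3 → no match
4 → no match
5 → match
6 → no match
7 → no match
Total matched: 3

3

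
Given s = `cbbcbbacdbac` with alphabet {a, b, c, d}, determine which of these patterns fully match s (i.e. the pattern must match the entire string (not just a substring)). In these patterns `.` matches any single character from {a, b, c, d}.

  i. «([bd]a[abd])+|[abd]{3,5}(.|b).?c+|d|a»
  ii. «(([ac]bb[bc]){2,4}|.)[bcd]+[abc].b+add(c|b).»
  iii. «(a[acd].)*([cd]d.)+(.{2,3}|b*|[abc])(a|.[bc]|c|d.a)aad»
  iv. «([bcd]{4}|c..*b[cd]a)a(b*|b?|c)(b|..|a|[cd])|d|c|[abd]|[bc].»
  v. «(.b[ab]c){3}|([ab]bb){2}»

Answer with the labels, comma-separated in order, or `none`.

v

i → no match
ii → no match
iii → no match — must end with `aad`
iv → no match
v → match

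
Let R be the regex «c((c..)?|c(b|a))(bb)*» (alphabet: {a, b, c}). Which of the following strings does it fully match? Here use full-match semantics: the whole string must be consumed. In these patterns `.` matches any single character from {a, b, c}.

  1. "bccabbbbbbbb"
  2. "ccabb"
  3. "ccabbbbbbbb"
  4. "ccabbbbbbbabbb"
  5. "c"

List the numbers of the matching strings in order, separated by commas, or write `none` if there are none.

1. "bccabbbbbbbb" → no match — must start with "c"
2. "ccabb" → match
3. "ccabbbbbbbb" → match
4 → no match
5. "c" → match

2, 3, 5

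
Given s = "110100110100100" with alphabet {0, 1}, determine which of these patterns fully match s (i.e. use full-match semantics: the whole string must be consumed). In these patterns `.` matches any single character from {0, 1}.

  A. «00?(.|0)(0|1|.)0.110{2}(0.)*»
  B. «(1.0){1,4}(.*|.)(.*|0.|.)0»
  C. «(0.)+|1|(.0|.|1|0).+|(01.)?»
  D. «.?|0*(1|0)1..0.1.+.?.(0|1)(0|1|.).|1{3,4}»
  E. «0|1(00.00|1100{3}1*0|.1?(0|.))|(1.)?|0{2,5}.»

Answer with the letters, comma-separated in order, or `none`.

A → no match — must start with "0"
B → match
C → match
D → match
E → no match

B, C, D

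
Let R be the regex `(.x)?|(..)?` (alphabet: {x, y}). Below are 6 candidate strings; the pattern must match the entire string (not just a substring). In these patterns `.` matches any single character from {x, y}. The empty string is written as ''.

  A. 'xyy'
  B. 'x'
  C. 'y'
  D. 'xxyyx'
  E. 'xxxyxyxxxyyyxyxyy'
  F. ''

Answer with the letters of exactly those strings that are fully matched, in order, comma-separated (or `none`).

F

A → no match
B → no match
C → no match
D → no match
E → no match
F → match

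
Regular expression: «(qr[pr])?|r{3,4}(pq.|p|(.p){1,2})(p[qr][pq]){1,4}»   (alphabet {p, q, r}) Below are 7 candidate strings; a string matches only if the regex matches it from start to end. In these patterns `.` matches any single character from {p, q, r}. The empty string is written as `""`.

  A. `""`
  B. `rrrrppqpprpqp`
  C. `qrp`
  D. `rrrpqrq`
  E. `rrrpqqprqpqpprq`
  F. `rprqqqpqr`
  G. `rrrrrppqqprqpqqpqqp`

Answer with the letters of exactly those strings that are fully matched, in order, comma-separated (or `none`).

A, C, E

A. `""` → match
B → no match
C. `qrp` → match
D. `rrrpqrq` → no match
E → match
F. `rprqqqpqr` → no match
G → no match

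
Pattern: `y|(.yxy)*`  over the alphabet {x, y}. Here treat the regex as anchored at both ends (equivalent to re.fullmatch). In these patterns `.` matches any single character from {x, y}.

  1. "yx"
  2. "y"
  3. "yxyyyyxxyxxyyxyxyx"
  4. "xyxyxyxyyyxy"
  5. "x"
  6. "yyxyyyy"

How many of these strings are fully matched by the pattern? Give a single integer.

2

1 → no match
2 → match
3 → no match
4 → match
5 → no match
6 → no match
Total matched: 2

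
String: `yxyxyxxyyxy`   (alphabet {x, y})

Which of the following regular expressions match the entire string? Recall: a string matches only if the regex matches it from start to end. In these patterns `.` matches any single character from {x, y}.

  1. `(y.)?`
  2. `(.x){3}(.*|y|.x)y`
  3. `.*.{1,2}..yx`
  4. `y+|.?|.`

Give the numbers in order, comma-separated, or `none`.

1 → no match
2 → match
3 → no match — must end with `yx`
4 → no match

2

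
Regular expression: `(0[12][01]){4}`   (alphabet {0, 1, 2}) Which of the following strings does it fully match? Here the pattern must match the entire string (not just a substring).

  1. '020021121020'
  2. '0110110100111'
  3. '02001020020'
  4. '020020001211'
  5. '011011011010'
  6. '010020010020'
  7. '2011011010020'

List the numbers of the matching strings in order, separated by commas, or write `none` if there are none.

5, 6

1. '020021121020' → no match
2 → no match
3. '02001020020' → no match
4. '020020001211' → no match
5. '011011011010' → match
6. '010020010020' → match
7 → no match — must start with '0'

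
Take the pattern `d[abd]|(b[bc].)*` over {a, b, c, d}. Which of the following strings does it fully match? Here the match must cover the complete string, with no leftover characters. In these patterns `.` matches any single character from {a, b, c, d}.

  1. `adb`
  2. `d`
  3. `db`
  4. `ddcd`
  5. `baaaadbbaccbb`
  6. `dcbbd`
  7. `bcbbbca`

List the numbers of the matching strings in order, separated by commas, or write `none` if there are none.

1 → no match
2 → no match
3 → match
4 → no match
5 → no match
6 → no match
7 → no match

3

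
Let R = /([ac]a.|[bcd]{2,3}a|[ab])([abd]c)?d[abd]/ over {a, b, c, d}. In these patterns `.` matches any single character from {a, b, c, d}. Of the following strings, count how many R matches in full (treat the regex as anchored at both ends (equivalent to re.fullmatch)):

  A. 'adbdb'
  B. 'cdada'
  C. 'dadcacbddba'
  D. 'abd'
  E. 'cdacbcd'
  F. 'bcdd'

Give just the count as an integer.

1

A → no match
B → match
C → no match
D → no match
E → no match
F → no match
Total matched: 1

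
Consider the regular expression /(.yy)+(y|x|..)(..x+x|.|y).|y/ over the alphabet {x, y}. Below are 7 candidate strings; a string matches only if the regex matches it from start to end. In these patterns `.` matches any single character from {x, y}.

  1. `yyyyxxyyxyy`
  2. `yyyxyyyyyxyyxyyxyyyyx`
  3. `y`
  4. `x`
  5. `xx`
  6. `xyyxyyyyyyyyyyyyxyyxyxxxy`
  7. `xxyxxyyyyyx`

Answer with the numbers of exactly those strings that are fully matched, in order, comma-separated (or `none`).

2, 3

1 → no match
2 → match
3 → match
4 → no match
5 → no match
6 → no match
7 → no match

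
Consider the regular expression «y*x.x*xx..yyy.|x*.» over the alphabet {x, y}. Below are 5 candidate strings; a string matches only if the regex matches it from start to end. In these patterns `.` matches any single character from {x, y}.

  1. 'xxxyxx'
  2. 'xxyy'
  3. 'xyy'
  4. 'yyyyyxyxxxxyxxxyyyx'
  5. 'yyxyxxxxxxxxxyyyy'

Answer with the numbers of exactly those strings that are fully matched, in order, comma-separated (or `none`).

1 → no match
2 → no match
3 → no match
4 → no match
5 → match

5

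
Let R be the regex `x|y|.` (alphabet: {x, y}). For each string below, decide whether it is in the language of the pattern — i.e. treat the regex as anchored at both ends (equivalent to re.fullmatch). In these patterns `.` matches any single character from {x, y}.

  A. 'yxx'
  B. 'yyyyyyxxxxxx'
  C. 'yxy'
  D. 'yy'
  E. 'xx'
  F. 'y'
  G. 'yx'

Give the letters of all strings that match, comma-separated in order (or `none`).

A. 'yxx' → no match
B. 'yyyyyyxxxxxx' → no match
C. 'yxy' → no match
D. 'yy' → no match
E. 'xx' → no match
F. 'y' → match
G. 'yx' → no match

F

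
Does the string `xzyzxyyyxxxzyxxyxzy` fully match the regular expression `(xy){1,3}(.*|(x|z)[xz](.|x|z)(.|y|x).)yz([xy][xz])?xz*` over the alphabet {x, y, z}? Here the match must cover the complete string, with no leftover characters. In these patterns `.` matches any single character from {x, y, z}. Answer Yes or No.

No

Every match must start with `xy`, but `xzyzxyyyxxxzyxxyxzy` does not.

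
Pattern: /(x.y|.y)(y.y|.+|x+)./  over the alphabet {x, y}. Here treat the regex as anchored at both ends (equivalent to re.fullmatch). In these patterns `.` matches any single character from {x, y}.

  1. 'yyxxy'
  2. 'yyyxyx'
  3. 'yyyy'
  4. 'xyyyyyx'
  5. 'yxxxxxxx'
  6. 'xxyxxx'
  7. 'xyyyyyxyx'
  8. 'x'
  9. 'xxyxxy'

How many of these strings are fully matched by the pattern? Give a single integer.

1 → match
2 → match
3 → match
4 → match
5 → no match
6 → match
7 → match
8 → no match
9 → match
Total matched: 7

7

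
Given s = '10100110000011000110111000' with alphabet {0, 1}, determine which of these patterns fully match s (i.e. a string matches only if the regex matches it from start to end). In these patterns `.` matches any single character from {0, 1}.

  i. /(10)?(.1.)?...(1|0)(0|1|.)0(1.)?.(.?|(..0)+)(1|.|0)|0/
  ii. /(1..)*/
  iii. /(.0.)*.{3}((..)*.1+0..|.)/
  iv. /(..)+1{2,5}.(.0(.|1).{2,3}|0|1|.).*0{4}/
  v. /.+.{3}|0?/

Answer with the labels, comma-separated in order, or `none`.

iii, v

i → no match
ii → no match
iii → match
iv → no match
v → match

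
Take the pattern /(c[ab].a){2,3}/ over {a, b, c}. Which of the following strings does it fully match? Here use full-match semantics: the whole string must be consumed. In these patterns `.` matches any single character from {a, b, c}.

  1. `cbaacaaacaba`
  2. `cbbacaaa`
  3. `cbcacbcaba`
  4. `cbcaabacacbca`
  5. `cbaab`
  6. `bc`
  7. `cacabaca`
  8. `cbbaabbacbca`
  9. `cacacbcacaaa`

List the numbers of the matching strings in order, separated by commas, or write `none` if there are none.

1 → match
2 → match
3 → no match
4 → no match
5 → no match — must end with `a`
6 → no match — must start with `c`
7 → no match
8 → no match
9 → match

1, 2, 9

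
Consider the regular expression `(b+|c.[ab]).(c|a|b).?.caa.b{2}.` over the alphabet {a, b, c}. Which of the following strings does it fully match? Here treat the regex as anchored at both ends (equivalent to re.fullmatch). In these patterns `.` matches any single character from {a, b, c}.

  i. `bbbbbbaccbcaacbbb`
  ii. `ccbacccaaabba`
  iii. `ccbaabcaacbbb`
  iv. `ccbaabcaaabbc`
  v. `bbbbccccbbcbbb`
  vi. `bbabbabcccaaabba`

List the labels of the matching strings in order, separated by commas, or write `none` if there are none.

i, ii, iii, iv

i → match
ii → match
iii → match
iv → match
v → no match
vi → no match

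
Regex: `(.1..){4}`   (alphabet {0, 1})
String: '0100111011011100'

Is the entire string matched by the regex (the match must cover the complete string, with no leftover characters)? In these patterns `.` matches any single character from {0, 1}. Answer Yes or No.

Yes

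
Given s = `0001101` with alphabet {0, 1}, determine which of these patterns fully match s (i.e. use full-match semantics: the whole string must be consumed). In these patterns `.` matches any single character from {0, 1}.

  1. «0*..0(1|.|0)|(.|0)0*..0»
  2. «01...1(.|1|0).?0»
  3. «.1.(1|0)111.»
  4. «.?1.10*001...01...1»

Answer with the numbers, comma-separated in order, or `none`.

1 → match
2 → no match — must start with `01`
3 → no match
4 → no match

1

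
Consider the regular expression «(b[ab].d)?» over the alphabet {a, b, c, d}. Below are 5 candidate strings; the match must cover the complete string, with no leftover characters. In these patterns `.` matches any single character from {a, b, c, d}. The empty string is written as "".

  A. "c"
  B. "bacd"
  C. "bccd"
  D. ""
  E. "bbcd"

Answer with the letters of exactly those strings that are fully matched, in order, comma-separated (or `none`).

B, D, E

A → no match
B → match
C → no match
D → match
E → match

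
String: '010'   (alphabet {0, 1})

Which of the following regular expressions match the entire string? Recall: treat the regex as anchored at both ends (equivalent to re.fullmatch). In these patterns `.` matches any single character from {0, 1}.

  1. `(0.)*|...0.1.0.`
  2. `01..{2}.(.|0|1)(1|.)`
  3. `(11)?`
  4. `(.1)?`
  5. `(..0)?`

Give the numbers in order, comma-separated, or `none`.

1 → no match
2 → no match
3 → no match
4 → no match
5 → match

5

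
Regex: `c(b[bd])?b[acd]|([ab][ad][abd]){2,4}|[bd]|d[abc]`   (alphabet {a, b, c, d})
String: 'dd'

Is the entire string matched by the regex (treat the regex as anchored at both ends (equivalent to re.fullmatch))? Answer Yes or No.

No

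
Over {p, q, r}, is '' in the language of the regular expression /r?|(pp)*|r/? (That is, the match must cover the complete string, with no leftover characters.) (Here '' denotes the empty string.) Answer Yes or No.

Yes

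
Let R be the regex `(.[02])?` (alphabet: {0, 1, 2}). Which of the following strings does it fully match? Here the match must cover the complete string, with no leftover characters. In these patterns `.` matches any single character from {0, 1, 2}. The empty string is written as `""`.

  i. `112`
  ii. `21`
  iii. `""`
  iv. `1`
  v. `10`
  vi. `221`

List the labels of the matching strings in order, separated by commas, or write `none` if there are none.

i → no match
ii → no match
iii → match
iv → no match
v → match
vi → no match

iii, v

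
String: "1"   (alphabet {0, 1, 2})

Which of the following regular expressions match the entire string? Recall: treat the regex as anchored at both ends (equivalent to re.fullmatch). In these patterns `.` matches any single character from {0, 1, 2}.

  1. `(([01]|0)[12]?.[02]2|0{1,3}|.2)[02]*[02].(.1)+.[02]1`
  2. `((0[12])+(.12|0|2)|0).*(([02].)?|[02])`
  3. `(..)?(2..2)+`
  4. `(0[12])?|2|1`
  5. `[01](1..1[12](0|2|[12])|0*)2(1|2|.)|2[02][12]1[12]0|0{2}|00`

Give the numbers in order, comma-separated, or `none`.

1 → no match
2 → no match — must start with "0"
3 → no match — must end with "2"
4 → match
5 → no match

4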